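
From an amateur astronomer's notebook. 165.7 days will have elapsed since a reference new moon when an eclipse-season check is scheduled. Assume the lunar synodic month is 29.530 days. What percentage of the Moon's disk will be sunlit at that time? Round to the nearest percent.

88%

Reduce mod P: 165.7 − 5×29.530 = 18.05 d into the current lunation.
Elongation θ = 360° × 18.05/29.530 ≈ 220.0°.
With cos θ = (-0.766), the lit fraction is (1 − (-0.766))/2 ≈ 0.883, so 88%.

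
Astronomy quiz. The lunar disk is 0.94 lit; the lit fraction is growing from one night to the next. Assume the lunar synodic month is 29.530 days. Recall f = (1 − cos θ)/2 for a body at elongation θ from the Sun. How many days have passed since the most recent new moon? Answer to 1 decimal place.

From f = (1 − cos θ)/2: cos θ = 1 − 2×0.94 = -0.880; arccos → 151.6°.
Before full moon the principal value applies: θ = 151.6°.
At 360°/29.530 d per day, 151.6° corresponds to 12.44 days.

12.4 days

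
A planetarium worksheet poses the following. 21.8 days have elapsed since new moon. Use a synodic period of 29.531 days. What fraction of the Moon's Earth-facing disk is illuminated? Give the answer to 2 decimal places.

The Moon has covered 21.8/29.531 of its cycle, so θ ≈ 360° × 21.8/29.531 = 265.8°.
With cos θ = (-0.074), the lit fraction is (1 − (-0.074))/2 ≈ 0.537.

0.54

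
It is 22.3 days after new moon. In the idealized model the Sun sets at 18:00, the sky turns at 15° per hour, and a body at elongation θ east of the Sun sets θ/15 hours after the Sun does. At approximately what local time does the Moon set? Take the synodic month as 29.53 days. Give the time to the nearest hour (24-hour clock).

12:00

Phase angle: θ = 360°·(22.3 d)/(29.53 d) = 271.9°.
The Moon trails the Sun by θ/15 = 271.9/15 ≈ 18.12 hours.
18:00 + 18.12 h ≈ 12:07 → 12:00 to the nearest hour.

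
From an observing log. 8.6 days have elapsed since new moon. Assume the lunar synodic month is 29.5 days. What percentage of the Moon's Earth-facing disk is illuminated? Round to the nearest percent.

Phase angle: θ = 360°·(8.6 d)/(29.5 d) = 104.9°.
Illuminated fraction = (1 − cos 104.9°)/2 = (1 − (-0.258))/2 ≈ 0.629, so 63%.

63%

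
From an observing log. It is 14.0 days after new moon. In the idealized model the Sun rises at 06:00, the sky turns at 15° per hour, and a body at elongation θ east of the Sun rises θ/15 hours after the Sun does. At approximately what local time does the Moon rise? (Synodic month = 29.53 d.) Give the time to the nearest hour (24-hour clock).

17:00

Elongation θ = 360° × 14.0/29.53 ≈ 170.7°.
The Moon trails the Sun by θ/15 = 170.7/15 ≈ 11.38 hours.
06:00 + 11.38 h ≈ 17:23 → 17:00 to the nearest hour.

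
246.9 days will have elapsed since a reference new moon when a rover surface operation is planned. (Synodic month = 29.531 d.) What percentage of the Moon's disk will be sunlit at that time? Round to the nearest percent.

246.9/29.531 = 8.361 lunations, so 8 complete cycles and 10.65 d into the next.
Elongation θ = 360° × 10.65/29.531 ≈ 129.9°.
With cos θ = (-0.641), the lit fraction is (1 − (-0.641))/2 ≈ 0.820, so 82%.

82%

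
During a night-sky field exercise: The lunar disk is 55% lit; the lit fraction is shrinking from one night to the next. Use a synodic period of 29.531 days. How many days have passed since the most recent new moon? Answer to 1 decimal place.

cos θ = 1 − 2f = -0.100, giving a principal value of 95.7°.
A waning Moon lies in 180°–360°, so θ = 360° − 95.7° = 264.3°.
That fraction of the synodic month is 264.3/360 × 29.531 d ≈ 21.68 d.

21.7 days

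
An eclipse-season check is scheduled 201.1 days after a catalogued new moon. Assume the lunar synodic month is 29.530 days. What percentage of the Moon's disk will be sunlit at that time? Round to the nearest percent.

32%

201.1/29.530 = 6.810 lunations, so 6 complete cycles and 23.92 d into the next.
Elongation θ = 360° × 23.92/29.530 ≈ 291.6°.
Illuminated fraction = (1 − cos 291.6°)/2 = (1 − 0.368)/2 ≈ 0.316, so 32%.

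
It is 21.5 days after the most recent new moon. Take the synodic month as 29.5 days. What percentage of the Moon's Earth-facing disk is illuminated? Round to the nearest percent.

Phase angle: θ = 360°·(21.5 d)/(29.5 d) = 262.4°.
Illuminated fraction = (1 − cos 262.4°)/2 = (1 − (-0.133))/2 ≈ 0.566, so 57%.

57%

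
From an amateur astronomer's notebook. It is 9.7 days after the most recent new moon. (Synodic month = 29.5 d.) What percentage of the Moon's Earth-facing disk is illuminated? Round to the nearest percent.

74%

The Moon has covered 9.7/29.5 of its cycle, so θ ≈ 360° × 9.7/29.5 = 118.4°.
Illuminated fraction = (1 − cos 118.4°)/2 = (1 − (-0.475))/2 ≈ 0.738, so 74%.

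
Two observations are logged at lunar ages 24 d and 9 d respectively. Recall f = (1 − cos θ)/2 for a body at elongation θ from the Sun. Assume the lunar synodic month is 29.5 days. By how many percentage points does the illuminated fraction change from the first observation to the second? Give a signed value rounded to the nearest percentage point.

First observation: θ = 360°·24/29.5 = 292.9°, so f = 0.306.
Second observation: θ = 109.8°, f = 0.670.
Δf = 0.670 − 0.306 = +0.364, i.e. +36 pp.

+36 pp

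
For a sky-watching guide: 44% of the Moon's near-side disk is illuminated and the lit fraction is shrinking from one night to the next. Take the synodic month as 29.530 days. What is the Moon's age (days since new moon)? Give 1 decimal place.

Invert f = (1 − cos θ)/2 to get cos θ = 1 − 2(0.44) = 0.120, hence θ₀ = arccos 0.120 = 83.1°.
A waning Moon lies in 180°–360°, so θ = 360° − 83.1° = 276.9°.
Age = 29.530 × 276.9°/360° ≈ 22.71 days.

22.7 days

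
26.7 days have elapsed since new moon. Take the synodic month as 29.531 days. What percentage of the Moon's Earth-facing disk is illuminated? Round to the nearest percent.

9%

The Moon has covered 26.7/29.531 of its cycle, so θ ≈ 360° × 26.7/29.531 = 325.5°.
With cos θ = 0.824, the lit fraction is (1 − 0.824)/2 ≈ 0.088, so 9%.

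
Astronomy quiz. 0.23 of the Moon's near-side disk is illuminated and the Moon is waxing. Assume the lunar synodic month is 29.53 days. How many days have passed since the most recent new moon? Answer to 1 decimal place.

From f = (1 − cos θ)/2: cos θ = 1 − 2×0.23 = 0.540; arccos → 57.3°.
The Moon is waxing (0°–180°), so θ = 57.3° directly.
At 360°/29.53 d per day, 57.3° corresponds to 4.70 days.

4.7 days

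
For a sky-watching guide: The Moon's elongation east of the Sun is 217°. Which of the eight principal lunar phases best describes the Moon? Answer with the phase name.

waning gibbous

217° lies in the waning gibbous sector of the 8-phase cycle.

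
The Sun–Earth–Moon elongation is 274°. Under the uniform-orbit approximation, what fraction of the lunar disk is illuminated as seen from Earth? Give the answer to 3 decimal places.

0.465

Half-versine of 274°: (1 − 0.070)/2 = 0.465.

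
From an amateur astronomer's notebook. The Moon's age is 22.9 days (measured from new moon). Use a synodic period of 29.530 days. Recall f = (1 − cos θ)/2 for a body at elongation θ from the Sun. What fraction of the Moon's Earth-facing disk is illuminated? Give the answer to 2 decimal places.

0.42

The Moon has covered 22.9/29.530 of its cycle, so θ ≈ 360° × 22.9/29.530 = 279.2°.
cos 279.2° = 0.159, so f = (1 − 0.159)/2 = 0.420.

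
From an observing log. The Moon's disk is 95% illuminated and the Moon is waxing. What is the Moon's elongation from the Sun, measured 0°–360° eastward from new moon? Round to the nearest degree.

Invert f = (1 − cos θ)/2 to get cos θ = 1 − 2(0.95) = -0.900, hence θ₀ = arccos -0.900 = 154.2°.
Before full moon the principal value applies: θ = 154.2°.

154°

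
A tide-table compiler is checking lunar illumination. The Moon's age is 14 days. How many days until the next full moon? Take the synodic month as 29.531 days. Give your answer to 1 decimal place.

0.8 days

Full moon is 0.5 of the way through the cycle: age 0.5 × 29.531 = 14.765 d.
So 0.765 days remain (14.765 − 14).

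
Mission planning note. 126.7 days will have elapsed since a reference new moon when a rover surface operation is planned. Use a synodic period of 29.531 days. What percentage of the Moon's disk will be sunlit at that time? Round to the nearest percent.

126.7/29.531 = 4.290 lunations, so 4 complete cycles and 8.58 d into the next.
Phase angle: θ = 360°·(8.58 d)/(29.531 d) = 104.5°.
cos 104.5° = (-0.251), so f = (1 − (-0.251))/2 = 0.626, so 63%.

63%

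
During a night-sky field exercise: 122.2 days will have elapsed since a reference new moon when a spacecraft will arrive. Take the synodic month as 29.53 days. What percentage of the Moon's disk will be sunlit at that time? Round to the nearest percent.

Reduce mod P: 122.2 − 4×29.53 = 4.08 d into the current lunation.
Phase angle: θ = 360°·(4.08 d)/(29.53 d) = 49.7°.
cos 49.7° = 0.646, so f = (1 − 0.646)/2 = 0.177, so 18%.

18%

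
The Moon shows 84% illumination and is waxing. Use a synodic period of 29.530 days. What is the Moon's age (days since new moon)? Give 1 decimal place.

10.9 days

Invert f = (1 − cos θ)/2 to get cos θ = 1 − 2(0.84) = -0.680, hence θ₀ = arccos -0.680 = 132.8°.
The Moon is waxing (0°–180°), so θ = 132.8° directly.
Age = 29.530 × 132.8°/360° ≈ 10.90 days.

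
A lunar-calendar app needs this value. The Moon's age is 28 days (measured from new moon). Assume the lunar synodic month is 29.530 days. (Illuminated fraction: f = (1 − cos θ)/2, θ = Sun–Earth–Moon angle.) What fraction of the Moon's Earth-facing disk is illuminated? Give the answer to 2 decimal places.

The Moon has covered 28/29.530 of its cycle, so θ ≈ 360° × 28/29.530 = 341.3°.
With cos θ = 0.947, the lit fraction is (1 − 0.947)/2 ≈ 0.026.

0.03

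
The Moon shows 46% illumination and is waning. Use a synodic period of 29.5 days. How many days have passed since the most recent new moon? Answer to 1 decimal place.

22.5 days

cos θ = 1 − 2f = 0.080, giving a principal value of 85.4°.
Since the Moon is past full (waning), take the reflex angle: θ = 360° − 85.4° = 274.6°.
Age = 29.5 × 274.6°/360° ≈ 22.50 days.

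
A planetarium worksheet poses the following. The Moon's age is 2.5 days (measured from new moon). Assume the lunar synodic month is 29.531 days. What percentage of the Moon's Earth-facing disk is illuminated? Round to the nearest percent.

Phase angle: θ = 360°·(2.5 d)/(29.531 d) = 30.5°.
Illuminated fraction = (1 − cos 30.5°)/2 = (1 − 0.862)/2 ≈ 0.069, so 7%.

7%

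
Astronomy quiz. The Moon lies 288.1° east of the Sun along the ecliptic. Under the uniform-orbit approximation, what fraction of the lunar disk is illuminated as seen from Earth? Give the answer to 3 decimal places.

f = (1 − cos 288.1°)/2 = (1 − 0.311)/2 ≈ 0.345.

0.345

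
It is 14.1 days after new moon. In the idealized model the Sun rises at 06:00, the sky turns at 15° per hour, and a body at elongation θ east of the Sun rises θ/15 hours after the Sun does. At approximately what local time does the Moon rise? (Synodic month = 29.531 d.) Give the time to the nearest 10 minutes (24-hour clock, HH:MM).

17:30

Elongation θ = 360° × 14.1/29.531 ≈ 171.9°.
At 15° of sky rotation per hour, 171.9° corresponds to a 11.46 h lag.
06:00 + 11.459 h ≈ 17:28 → 17:30 to the nearest ten minutes.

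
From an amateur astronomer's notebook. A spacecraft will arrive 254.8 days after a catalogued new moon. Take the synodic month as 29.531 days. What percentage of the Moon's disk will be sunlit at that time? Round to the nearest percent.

85%

Reduce mod P: 254.8 − 8×29.531 = 18.55 d into the current lunation.
Elongation θ = 360° × 18.55/29.531 ≈ 226.2°.
Illuminated fraction = (1 − cos 226.2°)/2 = (1 − (-0.693))/2 ≈ 0.846, so 85%.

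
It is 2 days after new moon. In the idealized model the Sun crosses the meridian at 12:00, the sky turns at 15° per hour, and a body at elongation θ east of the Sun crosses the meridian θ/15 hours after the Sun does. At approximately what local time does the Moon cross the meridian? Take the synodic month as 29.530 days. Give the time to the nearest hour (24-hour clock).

Elongation θ = 360° × 2/29.530 ≈ 24.4°.
Delay after the Sun = 24.4° / (15°/h) ≈ 1.63 h.
12:00 + 1.63 h ≈ 13:38 → 14:00 to the nearest hour.

14:00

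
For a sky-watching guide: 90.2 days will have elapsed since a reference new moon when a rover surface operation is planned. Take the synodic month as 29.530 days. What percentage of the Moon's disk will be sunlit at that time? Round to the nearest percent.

Reduce mod P: 90.2 − 3×29.530 = 1.61 d into the current lunation.
The Moon has covered 1.61/29.530 of its cycle, so θ ≈ 360° × 1.61/29.530 = 19.6°.
cos 19.6° = 0.942, so f = (1 − 0.942)/2 = 0.029, so 3%.

3%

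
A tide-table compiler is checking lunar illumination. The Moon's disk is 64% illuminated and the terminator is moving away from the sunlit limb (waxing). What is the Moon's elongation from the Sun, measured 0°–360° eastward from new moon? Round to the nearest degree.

106°

Invert f = (1 − cos θ)/2 to get cos θ = 1 − 2(0.64) = -0.280, hence θ₀ = arccos -0.280 = 106.3°.
The Moon is waxing (0°–180°), so θ = 106.3° directly.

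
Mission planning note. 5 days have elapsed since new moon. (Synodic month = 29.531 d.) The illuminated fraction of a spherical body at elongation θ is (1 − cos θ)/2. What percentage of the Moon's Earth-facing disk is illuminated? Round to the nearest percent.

26%

Elongation θ = 360° × 5/29.531 ≈ 61.0°.
Illuminated fraction = (1 − cos 61.0°)/2 = (1 − 0.486)/2 ≈ 0.257, so 26%.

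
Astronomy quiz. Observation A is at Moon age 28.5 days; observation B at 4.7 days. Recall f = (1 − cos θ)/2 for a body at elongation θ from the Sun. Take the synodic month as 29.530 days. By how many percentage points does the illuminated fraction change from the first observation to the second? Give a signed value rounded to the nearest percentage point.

+22 pp

θ₁ = 360° × 28.5/29.530 = 347.4°, f₁ = (1 − cos θ₁)/2 = 0.012.
θ₂ = 360° × 4.7/29.530 = 57.3°, f₂ = (1 − cos θ₂)/2 = 0.230.
Change = f₂ − f₁ = +0.218 → +22 percentage points.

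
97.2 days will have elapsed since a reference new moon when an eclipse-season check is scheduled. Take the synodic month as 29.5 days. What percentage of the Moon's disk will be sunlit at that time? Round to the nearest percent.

64%

Reduce mod P: 97.2 − 3×29.5 = 8.70 d into the current lunation.
The Moon has covered 8.70/29.5 of its cycle, so θ ≈ 360° × 8.70/29.5 = 106.2°.
Illuminated fraction = (1 − cos 106.2°)/2 = (1 − (-0.278))/2 ≈ 0.639, so 64%.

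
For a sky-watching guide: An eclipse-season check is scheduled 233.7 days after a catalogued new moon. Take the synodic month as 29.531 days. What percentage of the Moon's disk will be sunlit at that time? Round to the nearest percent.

7%

233.7/29.531 = 7.914 lunations, so 7 complete cycles and 26.98 d into the next.
Phase angle: θ = 360°·(26.98 d)/(29.531 d) = 328.9°.
Illuminated fraction = (1 − cos 328.9°)/2 = (1 − 0.857)/2 ≈ 0.072, so 7%.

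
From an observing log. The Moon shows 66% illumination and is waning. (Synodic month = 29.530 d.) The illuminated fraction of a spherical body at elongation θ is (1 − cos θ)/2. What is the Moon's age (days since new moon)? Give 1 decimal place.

20.6 days

From f = (1 − cos θ)/2: cos θ = 1 − 2×0.66 = -0.320; arccos → 108.7°.
A waning Moon lies in 180°–360°, so θ = 360° − 108.7° = 251.3°.
That fraction of the synodic month is 251.3/360 × 29.530 d ≈ 20.62 d.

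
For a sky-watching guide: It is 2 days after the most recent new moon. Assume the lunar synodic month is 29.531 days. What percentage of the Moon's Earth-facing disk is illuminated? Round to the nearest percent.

4%

Elongation θ = 360° × 2/29.531 ≈ 24.4°.
With cos θ = 0.911, the lit fraction is (1 − 0.911)/2 ≈ 0.045, so 4%.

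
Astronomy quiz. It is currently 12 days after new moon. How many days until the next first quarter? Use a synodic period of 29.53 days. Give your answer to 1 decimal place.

24.9 days

First quarter occurs at elongation 90°, i.e. at age 29.53 × 90/360 = 7.383 d.
Already past this cycle's first quarter; the next is at 7.383 + 29.53 = 36.913 d, so 36.913 − 12 = 24.913 days.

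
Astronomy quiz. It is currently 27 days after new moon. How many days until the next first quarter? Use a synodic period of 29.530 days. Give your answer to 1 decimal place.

9.9 days

First quarter is 0.25 of the way through the cycle: age 0.25 × 29.530 = 7.383 d.
This lunation's first quarter (7.383 d) has passed, so add one period: 36.913 − 27 = 9.913 days.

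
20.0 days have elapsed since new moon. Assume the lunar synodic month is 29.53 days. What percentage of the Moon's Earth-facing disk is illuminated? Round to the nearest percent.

Elongation θ = 360° × 20.0/29.53 ≈ 243.8°.
With cos θ = (-0.441), the lit fraction is (1 − (-0.441))/2 ≈ 0.721, so 72%.

72%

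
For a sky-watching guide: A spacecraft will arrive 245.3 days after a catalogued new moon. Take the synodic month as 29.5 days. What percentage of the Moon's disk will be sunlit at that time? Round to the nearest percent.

Reduce mod P: 245.3 − 8×29.5 = 9.30 d into the current lunation.
Phase angle: θ = 360°·(9.30 d)/(29.5 d) = 113.5°.
cos 113.5° = (-0.399), so f = (1 − (-0.399))/2 = 0.699, so 70%.

70%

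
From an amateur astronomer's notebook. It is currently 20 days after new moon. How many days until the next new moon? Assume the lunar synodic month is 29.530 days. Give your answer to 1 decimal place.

9.5 days

The next new moon completes the synodic month: 29.530 − 20 = 9.530 days.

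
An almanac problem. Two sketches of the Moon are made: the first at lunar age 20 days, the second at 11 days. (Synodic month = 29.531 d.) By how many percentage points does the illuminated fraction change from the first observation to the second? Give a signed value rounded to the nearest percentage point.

First observation: θ = 360°·20/29.531 = 243.8°, so f = 0.721.
Second observation: θ = 134.1°, f = 0.848.
Δf = 0.848 − 0.721 = +0.127, i.e. +13 pp.

+13 percentage points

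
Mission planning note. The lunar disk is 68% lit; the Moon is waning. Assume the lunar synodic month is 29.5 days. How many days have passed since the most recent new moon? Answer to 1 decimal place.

20.4 days

Invert f = (1 − cos θ)/2 to get cos θ = 1 − 2(0.68) = -0.360, hence θ₀ = arccos -0.360 = 111.1°.
A waning Moon lies in 180°–360°, so θ = 360° − 111.1° = 248.9°.
At 360°/29.5 d per day, 248.9° corresponds to 20.40 days.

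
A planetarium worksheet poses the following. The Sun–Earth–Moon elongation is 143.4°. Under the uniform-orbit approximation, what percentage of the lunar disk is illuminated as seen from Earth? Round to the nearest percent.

Half-versine of 143.4°: (1 − (-0.803))/2 = 0.901, i.e. 90%.

90%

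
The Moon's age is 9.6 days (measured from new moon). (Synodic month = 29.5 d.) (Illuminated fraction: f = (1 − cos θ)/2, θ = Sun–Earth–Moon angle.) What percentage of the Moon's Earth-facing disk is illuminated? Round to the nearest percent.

Phase angle: θ = 360°·(9.6 d)/(29.5 d) = 117.2°.
Illuminated fraction = (1 − cos 117.2°)/2 = (1 − (-0.456))/2 ≈ 0.728, so 73%.

73%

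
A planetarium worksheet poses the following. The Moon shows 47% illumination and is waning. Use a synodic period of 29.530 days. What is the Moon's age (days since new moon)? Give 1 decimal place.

22.4 days

Invert f = (1 − cos θ)/2 to get cos θ = 1 − 2(0.47) = 0.060, hence θ₀ = arccos 0.060 = 86.6°.
Waning ⇒ past full, so θ = 360° − 86.6° = 273.4°.
Age = 29.530 × 273.4°/360° ≈ 22.43 days.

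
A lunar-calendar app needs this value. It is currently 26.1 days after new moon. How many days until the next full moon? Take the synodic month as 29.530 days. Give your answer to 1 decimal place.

18.2 days

Full moon occurs at elongation 180°, i.e. at age 29.530 × 180/360 = 14.765 d.
Already past this cycle's full moon; the next is at 14.765 + 29.530 = 44.295 d, so 44.295 − 26.1 = 18.195 days.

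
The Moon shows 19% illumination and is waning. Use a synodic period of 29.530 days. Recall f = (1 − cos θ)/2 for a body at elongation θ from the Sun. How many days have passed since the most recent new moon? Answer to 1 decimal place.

cos θ = 1 − 2f = 0.620, giving a principal value of 51.7°.
Since the Moon is past full (waning), take the reflex angle: θ = 360° − 51.7° = 308.3°.
Age = 29.530 × 308.3°/360° ≈ 25.29 days.

25.3 days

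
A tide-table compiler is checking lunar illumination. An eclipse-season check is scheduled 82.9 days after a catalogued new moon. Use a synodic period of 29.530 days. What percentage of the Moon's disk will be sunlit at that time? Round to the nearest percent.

32%

Reduce mod P: 82.9 − 2×29.530 = 23.84 d into the current lunation.
Phase angle: θ = 360°·(23.84 d)/(29.530 d) = 290.6°.
cos 290.6° = 0.352, so f = (1 − 0.352)/2 = 0.324, so 32%.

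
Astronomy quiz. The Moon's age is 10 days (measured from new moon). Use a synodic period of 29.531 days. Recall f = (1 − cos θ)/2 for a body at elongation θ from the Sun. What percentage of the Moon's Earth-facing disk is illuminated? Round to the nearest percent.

76%

The Moon has covered 10/29.531 of its cycle, so θ ≈ 360° × 10/29.531 = 121.9°.
cos 121.9° = (-0.529), so f = (1 − (-0.529))/2 = 0.764, so 76%.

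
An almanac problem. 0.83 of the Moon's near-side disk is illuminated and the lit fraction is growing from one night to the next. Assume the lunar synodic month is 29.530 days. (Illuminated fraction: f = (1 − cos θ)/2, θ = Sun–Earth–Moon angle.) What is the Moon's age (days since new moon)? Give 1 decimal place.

From f = (1 − cos θ)/2: cos θ = 1 − 2×0.83 = -0.660; arccos → 131.3°.
The Moon is waxing (0°–180°), so θ = 131.3° directly.
At 360°/29.530 d per day, 131.3° corresponds to 10.77 days.

10.8 days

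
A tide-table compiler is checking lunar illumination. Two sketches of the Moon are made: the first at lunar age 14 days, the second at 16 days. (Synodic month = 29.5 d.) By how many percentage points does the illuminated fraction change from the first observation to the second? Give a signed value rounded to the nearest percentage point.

-1 percentage points

θ₁ = 360° × 14/29.5 = 170.8°, f₁ = (1 − cos θ₁)/2 = 0.994.
θ₂ = 360° × 16/29.5 = 195.3°, f₂ = (1 − cos θ₂)/2 = 0.982.
Change = f₂ − f₁ = -0.011 → -1 percentage points.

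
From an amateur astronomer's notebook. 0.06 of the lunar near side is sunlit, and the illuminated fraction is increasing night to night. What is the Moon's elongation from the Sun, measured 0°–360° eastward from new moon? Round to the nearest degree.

From f = (1 − cos θ)/2: cos θ = 1 − 2×0.06 = 0.880; arccos → 28.4°.
Waxing ⇒ before full, so θ = 28.4°.

28°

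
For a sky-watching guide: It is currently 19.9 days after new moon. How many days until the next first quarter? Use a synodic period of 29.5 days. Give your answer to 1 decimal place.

First quarter is 0.25 of the way through the cycle: age 0.25 × 29.5 = 7.375 d.
This lunation's first quarter (7.375 d) has passed, so add one period: 36.875 − 19.9 = 16.975 days.

17.0 days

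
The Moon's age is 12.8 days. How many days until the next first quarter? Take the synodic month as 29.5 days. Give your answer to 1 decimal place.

24.1 days

First quarter is 0.25 of the way through the cycle: age 0.25 × 29.5 = 7.375 d.
This lunation's first quarter (7.375 d) has passed, so add one period: 36.875 − 12.8 = 24.075 days.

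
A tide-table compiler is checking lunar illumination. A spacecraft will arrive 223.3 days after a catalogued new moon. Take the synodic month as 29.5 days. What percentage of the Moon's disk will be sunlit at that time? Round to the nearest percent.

Reduce mod P: 223.3 − 7×29.5 = 16.80 d into the current lunation.
Elongation θ = 360° × 16.80/29.5 ≈ 205.0°.
cos 205.0° = (-0.906), so f = (1 − (-0.906))/2 = 0.953, so 95%.

95%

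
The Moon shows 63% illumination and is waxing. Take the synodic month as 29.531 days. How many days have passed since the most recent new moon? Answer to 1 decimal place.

8.6 days

Invert f = (1 − cos θ)/2 to get cos θ = 1 − 2(0.63) = -0.260, hence θ₀ = arccos -0.260 = 105.1°.
Waxing ⇒ before full, so θ = 105.1°.
That fraction of the synodic month is 105.1/360 × 29.531 d ≈ 8.62 d.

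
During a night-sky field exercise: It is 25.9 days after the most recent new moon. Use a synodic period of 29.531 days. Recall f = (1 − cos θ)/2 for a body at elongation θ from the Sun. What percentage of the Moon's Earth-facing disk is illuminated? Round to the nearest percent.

Elongation θ = 360° × 25.9/29.531 ≈ 315.7°.
cos 315.7° = 0.716, so f = (1 − 0.716)/2 = 0.142, so 14%.

14%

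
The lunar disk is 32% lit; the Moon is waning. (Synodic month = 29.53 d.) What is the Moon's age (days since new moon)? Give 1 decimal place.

Invert f = (1 − cos θ)/2 to get cos θ = 1 − 2(0.32) = 0.360, hence θ₀ = arccos 0.360 = 68.9°.
Since the Moon is past full (waning), take the reflex angle: θ = 360° − 68.9° = 291.1°.
At 360°/29.53 d per day, 291.1° corresponds to 23.88 days.

23.9 days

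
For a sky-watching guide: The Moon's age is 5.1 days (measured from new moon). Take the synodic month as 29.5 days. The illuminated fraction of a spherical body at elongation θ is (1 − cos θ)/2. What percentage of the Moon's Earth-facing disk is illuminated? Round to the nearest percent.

Elongation θ = 360° × 5.1/29.5 ≈ 62.2°.
cos 62.2° = 0.466, so f = (1 − 0.466)/2 = 0.267, so 27%.

27%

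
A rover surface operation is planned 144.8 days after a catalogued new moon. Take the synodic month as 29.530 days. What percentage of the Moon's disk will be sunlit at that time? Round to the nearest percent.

9%

144.8/29.530 = 4.903 lunations, so 4 complete cycles and 26.68 d into the next.
Elongation θ = 360° × 26.68/29.530 ≈ 325.3°.
Illuminated fraction = (1 − cos 325.3°)/2 = (1 − 0.822)/2 ≈ 0.089, so 9%.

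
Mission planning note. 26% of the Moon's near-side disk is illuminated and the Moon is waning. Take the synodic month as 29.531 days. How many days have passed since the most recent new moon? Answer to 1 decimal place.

24.5 days

Invert f = (1 − cos θ)/2 to get cos θ = 1 − 2(0.26) = 0.480, hence θ₀ = arccos 0.480 = 61.3°.
Since the Moon is past full (waning), take the reflex angle: θ = 360° − 61.3° = 298.7°.
Age = 29.531 × 298.7°/360° ≈ 24.50 days.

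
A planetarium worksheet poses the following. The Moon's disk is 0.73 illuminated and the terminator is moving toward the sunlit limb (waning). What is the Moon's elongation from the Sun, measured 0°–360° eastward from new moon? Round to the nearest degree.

cos θ = 1 − 2f = -0.460, giving a principal value of 117.4°.
Waning ⇒ past full, so θ = 360° − 117.4° = 242.6°.

243°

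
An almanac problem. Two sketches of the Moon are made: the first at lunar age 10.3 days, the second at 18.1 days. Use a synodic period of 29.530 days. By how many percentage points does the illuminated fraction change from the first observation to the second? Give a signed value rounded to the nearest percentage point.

First observation: θ = 360°·10.3/29.530 = 125.6°, so f = 0.791.
Second observation: θ = 220.7°, f = 0.879.
Δf = 0.879 − 0.791 = +0.088, i.e. +9 pp.

+9 percentage points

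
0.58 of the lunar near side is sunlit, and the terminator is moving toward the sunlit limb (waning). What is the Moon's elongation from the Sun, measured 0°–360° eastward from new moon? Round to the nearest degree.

261°

Invert f = (1 − cos θ)/2 to get cos θ = 1 − 2(0.58) = -0.160, hence θ₀ = arccos -0.160 = 99.2°.
A waning Moon lies in 180°–360°, so θ = 360° − 99.2° = 260.8°.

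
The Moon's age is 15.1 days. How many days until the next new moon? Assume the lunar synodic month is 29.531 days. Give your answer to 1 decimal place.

14.4 days

One full lunation from the last new moon is 29.531 d; remaining = 29.531 − 15.1 = 14.431 d.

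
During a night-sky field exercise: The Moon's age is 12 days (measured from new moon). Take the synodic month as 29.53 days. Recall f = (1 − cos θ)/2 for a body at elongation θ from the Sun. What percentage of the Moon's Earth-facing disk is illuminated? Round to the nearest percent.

Phase angle: θ = 360°·(12 d)/(29.53 d) = 146.3°.
cos 146.3° = (-0.832), so f = (1 − (-0.832))/2 = 0.916, so 92%.

92%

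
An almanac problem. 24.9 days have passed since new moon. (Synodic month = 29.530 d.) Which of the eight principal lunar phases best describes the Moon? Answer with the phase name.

waning crescent

θ ≈ 360° × 24.9/29.530 = 304°, which falls in the waning crescent sector.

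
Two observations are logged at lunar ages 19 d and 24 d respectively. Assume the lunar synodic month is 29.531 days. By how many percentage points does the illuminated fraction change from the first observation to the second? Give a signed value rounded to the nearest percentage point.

-50 percentage points

First observation: θ = 360°·19/29.531 = 231.6°, so f = 0.810.
Second observation: θ = 292.6°, f = 0.308.
Δf = 0.308 − 0.810 = -0.502, i.e. -50 pp.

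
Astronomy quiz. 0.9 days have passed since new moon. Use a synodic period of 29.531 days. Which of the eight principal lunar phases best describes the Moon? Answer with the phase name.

θ ≈ 360° × 0.9/29.531 = 11°, which falls in the new moon sector.

new moon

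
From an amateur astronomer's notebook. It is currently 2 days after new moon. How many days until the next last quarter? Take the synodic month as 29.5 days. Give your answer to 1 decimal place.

Last quarter occurs at elongation 270°, i.e. at age 29.5 × 270/360 = 22.125 d.
That is 22.125 − 2 = 20.125 days ahead.

20.1 days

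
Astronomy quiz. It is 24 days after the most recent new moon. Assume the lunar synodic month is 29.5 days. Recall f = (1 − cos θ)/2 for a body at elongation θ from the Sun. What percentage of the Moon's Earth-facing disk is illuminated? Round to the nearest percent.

Elongation θ = 360° × 24/29.5 ≈ 292.9°.
cos 292.9° = 0.389, so f = (1 − 0.389)/2 = 0.306, so 31%.

31%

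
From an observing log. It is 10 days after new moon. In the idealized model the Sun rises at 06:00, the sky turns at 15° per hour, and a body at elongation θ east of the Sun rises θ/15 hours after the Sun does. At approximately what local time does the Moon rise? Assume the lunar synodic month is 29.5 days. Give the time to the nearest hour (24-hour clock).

Phase angle: θ = 360°·(10 d)/(29.5 d) = 122.0°.
Delay after the Sun = 122.0° / (15°/h) ≈ 8.14 h.
06:00 + 8.14 h ≈ 14:08 → 14:00 to the nearest hour.

14:00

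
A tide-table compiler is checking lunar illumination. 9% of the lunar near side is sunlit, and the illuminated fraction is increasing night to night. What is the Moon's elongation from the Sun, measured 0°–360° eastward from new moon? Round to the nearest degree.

cos θ = 1 − 2f = 0.820, giving a principal value of 34.9°.
Waxing ⇒ before full, so θ = 34.9°.

35°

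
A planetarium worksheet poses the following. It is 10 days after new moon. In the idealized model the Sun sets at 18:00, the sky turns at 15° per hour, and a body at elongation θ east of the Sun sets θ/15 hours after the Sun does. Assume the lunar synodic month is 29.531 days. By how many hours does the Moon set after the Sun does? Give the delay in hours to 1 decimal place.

Phase angle: θ = 360°·(10 d)/(29.531 d) = 121.9°.
The Moon trails the Sun by θ/15 = 121.9/15 ≈ 8.13 hours.
So the Moon sets 8.13 h after the Sun.

8.1 h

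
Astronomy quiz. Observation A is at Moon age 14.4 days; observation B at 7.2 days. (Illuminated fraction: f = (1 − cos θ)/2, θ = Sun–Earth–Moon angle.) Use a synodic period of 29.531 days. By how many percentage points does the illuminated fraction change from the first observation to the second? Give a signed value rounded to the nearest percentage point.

-52 pp

θ₁ = 360° × 14.4/29.531 = 175.5°, f₁ = (1 − cos θ₁)/2 = 0.998.
θ₂ = 360° × 7.2/29.531 = 87.8°, f₂ = (1 − cos θ₂)/2 = 0.481.
Change = f₂ − f₁ = -0.518 → -52 percentage points.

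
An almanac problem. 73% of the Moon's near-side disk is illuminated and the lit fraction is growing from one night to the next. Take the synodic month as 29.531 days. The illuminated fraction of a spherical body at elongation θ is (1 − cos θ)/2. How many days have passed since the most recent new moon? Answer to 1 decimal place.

9.6 days

cos θ = 1 − 2f = -0.460, giving a principal value of 117.4°.
Before full moon the principal value applies: θ = 117.4°.
At 360°/29.531 d per day, 117.4° corresponds to 9.63 days.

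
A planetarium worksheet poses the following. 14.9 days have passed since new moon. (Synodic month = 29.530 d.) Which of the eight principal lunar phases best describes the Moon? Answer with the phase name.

θ ≈ 360° × 14.9/29.530 = 182°, which falls in the full moon sector.

full moon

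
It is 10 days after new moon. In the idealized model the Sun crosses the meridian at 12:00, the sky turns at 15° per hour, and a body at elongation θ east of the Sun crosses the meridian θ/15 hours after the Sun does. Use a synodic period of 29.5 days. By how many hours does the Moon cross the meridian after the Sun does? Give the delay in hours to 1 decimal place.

8.1 h

Elongation θ = 360° × 10/29.5 ≈ 122.0°.
The Moon trails the Sun by θ/15 = 122.0/15 ≈ 8.14 hours.
So the Moon crosses the meridian 8.14 h after the Sun.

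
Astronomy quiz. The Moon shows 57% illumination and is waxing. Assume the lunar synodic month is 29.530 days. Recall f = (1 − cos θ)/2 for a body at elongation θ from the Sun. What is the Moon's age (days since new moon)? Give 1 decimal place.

8.0 days

From f = (1 − cos θ)/2: cos θ = 1 − 2×0.57 = -0.140; arccos → 98.0°.
Before full moon the principal value applies: θ = 98.0°.
Age = 29.530 × 98.0°/360° ≈ 8.04 days.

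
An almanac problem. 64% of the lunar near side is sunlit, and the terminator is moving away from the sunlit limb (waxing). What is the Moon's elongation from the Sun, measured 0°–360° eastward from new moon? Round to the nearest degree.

cos θ = 1 − 2f = -0.280, giving a principal value of 106.3°.
Waxing ⇒ before full, so θ = 106.3°.

106°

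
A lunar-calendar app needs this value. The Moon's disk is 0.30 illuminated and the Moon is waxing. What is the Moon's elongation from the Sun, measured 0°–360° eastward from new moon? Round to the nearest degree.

cos θ = 1 − 2f = 0.400, giving a principal value of 66.4°.
The Moon is waxing (0°–180°), so θ = 66.4° directly.

66°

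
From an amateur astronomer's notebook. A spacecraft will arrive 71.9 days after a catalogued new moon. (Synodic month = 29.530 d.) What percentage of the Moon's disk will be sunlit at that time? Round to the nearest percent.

Reduce mod P: 71.9 − 2×29.530 = 12.84 d into the current lunation.
Phase angle: θ = 360°·(12.84 d)/(29.530 d) = 156.5°.
With cos θ = (-0.917), the lit fraction is (1 − (-0.917))/2 ≈ 0.959, so 96%.

96%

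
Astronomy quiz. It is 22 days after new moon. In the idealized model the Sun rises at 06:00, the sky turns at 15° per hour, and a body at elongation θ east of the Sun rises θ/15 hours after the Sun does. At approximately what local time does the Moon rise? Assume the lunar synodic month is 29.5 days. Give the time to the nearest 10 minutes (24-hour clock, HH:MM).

The Moon has covered 22/29.5 of its cycle, so θ ≈ 360° × 22/29.5 = 268.5°.
Delay after the Sun = 268.5° / (15°/h) ≈ 17.90 h.
06:00 + 17.898 h ≈ 23:54 → 23:50 to the nearest ten minutes.

23:50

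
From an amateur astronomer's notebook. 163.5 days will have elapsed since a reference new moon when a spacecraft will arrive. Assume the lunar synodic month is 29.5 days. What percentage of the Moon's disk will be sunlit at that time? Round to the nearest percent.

98%

Reduce mod P: 163.5 − 5×29.5 = 16.00 d into the current lunation.
The Moon has covered 16.00/29.5 of its cycle, so θ ≈ 360° × 16.00/29.5 = 195.3°.
With cos θ = (-0.965), the lit fraction is (1 − (-0.965))/2 ≈ 0.982, so 98%.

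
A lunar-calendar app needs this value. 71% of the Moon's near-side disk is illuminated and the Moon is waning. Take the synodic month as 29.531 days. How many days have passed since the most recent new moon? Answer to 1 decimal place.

20.1 days

Invert f = (1 − cos θ)/2 to get cos θ = 1 − 2(0.71) = -0.420, hence θ₀ = arccos -0.420 = 114.8°.
Since the Moon is past full (waning), take the reflex angle: θ = 360° − 114.8° = 245.2°.
At 360°/29.531 d per day, 245.2° corresponds to 20.11 days.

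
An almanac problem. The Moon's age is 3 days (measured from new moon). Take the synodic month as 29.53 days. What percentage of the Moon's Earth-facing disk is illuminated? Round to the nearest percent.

Phase angle: θ = 360°·(3 d)/(29.53 d) = 36.6°.
With cos θ = 0.803, the lit fraction is (1 − 0.803)/2 ≈ 0.098, so 10%.

10%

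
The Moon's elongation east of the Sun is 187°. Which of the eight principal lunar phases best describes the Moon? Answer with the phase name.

The full moon sector spans roughly 158°–202°; 187° falls inside it.

full moon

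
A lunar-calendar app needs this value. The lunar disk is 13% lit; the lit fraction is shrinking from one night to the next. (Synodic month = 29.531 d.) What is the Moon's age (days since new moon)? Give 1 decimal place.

26.1 days

cos θ = 1 − 2f = 0.740, giving a principal value of 42.3°.
Waning ⇒ past full, so θ = 360° − 42.3° = 317.7°.
At 360°/29.531 d per day, 317.7° corresponds to 26.06 days.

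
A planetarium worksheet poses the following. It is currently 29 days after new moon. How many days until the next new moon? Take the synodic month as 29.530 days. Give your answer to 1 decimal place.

One full lunation from the last new moon is 29.530 d; remaining = 29.530 − 29 = 0.530 d.

0.5 days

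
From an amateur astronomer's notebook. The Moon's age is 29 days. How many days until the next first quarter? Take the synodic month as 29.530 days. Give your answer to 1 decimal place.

First quarter occurs at elongation 90°, i.e. at age 29.530 × 90/360 = 7.383 d.
This lunation's first quarter (7.383 d) has passed, so add one period: 36.913 − 29 = 7.913 days.

7.9 days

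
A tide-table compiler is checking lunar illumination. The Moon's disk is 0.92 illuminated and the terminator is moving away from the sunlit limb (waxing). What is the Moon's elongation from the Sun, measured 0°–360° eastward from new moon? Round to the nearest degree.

Invert f = (1 − cos θ)/2 to get cos θ = 1 − 2(0.92) = -0.840, hence θ₀ = arccos -0.840 = 147.1°.
Before full moon the principal value applies: θ = 147.1°.

147°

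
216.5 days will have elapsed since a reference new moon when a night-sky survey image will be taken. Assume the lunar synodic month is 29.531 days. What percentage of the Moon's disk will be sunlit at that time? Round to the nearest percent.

74%

216.5 d spans 7 complete synodic months (7 × 29.531 = 206.72 d) plus 9.78 d.
Elongation θ = 360° × 9.78/29.531 ≈ 119.3°.
With cos θ = (-0.489), the lit fraction is (1 − (-0.489))/2 ≈ 0.744, so 74%.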